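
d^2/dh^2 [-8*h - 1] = 0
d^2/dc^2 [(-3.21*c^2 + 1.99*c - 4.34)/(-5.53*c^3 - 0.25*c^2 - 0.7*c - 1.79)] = (196.329378*c^6 - 365.135946*c^5 + 1501.590762*c^4 - 334.812448*c^3 + 330.190446*c^2 - 247.861998*c + 25.926162)/(169.112377*c^9 + 22.935675*c^8 + 65.256765*c^7 + 170.041558*c^6 + 23.1084*c^5 + 42.277665*c^4 + 55.378519*c^3 + 5.034375*c^2 + 6.72861*c + 5.735339)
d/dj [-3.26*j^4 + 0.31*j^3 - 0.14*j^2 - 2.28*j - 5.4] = -13.04*j^3 + 0.93*j^2 - 0.28*j - 2.28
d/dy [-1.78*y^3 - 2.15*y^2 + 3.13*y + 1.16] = -5.34*y^2 - 4.3*y + 3.13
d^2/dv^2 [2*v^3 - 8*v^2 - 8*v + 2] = 12*v - 16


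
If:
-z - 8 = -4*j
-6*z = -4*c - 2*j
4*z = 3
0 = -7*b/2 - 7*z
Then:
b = -3/2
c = 1/32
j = 35/16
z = 3/4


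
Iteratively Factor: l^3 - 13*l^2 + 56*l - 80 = (l - 4)*(l^2 - 9*l + 20) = (l - 5)*(l - 4)*(l - 4)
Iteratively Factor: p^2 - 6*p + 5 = (p - 1)*(p - 5)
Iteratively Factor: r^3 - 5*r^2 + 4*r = (r - 4)*(r^2 - r) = (r - 4)*(r - 1)*(r)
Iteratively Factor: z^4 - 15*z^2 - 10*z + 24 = (z - 4)*(z^3 + 4*z^2 + z - 6) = (z - 4)*(z + 2)*(z^2 + 2*z - 3) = (z - 4)*(z - 1)*(z + 2)*(z + 3)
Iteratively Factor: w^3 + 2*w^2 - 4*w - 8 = (w + 2)*(w^2 - 4) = (w + 2)^2*(w - 2)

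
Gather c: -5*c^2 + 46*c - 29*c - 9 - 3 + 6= -5*c^2 + 17*c - 6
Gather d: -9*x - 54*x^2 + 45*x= -54*x^2 + 36*x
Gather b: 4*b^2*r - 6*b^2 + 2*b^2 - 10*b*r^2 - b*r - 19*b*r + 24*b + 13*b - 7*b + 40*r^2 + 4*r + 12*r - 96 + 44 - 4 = b^2*(4*r - 4) + b*(-10*r^2 - 20*r + 30) + 40*r^2 + 16*r - 56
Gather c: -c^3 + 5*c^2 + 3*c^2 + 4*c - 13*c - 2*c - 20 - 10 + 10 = -c^3 + 8*c^2 - 11*c - 20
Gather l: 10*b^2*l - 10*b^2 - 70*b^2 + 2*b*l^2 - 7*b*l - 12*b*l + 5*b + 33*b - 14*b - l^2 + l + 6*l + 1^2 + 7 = -80*b^2 + 24*b + l^2*(2*b - 1) + l*(10*b^2 - 19*b + 7) + 8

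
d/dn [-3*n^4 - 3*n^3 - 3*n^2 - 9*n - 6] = -12*n^3 - 9*n^2 - 6*n - 9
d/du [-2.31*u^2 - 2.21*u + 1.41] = -4.62*u - 2.21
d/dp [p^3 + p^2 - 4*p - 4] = 3*p^2 + 2*p - 4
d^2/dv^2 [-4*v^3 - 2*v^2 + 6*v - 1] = -24*v - 4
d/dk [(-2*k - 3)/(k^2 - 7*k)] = (2*k^2 + 6*k - 21)/(k^2*(k^2 - 14*k + 49))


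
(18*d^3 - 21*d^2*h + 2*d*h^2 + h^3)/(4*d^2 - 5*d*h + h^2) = (18*d^2 - 3*d*h - h^2)/(4*d - h)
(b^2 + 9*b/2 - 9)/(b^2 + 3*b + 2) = (b^2 + 9*b/2 - 9)/(b^2 + 3*b + 2)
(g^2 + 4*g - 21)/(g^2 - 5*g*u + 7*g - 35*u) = (3 - g)/(-g + 5*u)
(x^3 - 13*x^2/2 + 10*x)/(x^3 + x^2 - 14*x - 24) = x*(2*x - 5)/(2*(x^2 + 5*x + 6))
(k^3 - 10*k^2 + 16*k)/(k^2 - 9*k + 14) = k*(k - 8)/(k - 7)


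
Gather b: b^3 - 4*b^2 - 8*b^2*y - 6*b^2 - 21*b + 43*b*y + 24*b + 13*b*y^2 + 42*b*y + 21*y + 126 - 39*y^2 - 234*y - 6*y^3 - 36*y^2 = b^3 + b^2*(-8*y - 10) + b*(13*y^2 + 85*y + 3) - 6*y^3 - 75*y^2 - 213*y + 126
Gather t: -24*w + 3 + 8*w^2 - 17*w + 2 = 8*w^2 - 41*w + 5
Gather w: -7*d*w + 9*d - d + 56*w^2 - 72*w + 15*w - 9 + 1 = 8*d + 56*w^2 + w*(-7*d - 57) - 8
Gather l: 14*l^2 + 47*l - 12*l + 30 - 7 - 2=14*l^2 + 35*l + 21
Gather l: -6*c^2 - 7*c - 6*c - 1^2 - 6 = -6*c^2 - 13*c - 7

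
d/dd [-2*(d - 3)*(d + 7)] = -4*d - 8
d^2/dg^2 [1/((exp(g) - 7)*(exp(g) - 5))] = 4*(exp(3*g) - 9*exp(2*g) + exp(g) + 105)*exp(g)/(exp(6*g) - 36*exp(5*g) + 537*exp(4*g) - 4248*exp(3*g) + 18795*exp(2*g) - 44100*exp(g) + 42875)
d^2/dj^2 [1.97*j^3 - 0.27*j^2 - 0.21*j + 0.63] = 11.82*j - 0.54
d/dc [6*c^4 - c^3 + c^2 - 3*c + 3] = 24*c^3 - 3*c^2 + 2*c - 3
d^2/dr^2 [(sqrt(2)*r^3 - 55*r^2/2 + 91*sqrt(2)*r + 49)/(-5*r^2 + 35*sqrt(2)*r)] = 7*(sqrt(2)*r^3 - 42*r^2 + 294*sqrt(2)*r - 1372)/(5*r^3*(r^3 - 21*sqrt(2)*r^2 + 294*r - 686*sqrt(2)))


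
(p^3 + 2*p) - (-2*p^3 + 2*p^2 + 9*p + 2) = 3*p^3 - 2*p^2 - 7*p - 2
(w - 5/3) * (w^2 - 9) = w^3 - 5*w^2/3 - 9*w + 15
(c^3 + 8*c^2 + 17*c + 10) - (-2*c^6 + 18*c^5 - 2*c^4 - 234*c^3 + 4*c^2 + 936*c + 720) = 2*c^6 - 18*c^5 + 2*c^4 + 235*c^3 + 4*c^2 - 919*c - 710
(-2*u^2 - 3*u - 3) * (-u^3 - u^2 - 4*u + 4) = 2*u^5 + 5*u^4 + 14*u^3 + 7*u^2 - 12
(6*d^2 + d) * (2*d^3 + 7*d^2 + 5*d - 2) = 12*d^5 + 44*d^4 + 37*d^3 - 7*d^2 - 2*d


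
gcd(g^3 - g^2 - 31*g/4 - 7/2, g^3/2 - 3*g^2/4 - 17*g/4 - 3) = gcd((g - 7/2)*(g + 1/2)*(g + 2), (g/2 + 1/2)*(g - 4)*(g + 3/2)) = 1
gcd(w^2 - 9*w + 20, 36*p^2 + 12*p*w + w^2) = 1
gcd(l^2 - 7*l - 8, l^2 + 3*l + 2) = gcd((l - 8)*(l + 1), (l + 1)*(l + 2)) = l + 1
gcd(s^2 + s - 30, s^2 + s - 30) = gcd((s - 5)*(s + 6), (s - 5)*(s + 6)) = s^2 + s - 30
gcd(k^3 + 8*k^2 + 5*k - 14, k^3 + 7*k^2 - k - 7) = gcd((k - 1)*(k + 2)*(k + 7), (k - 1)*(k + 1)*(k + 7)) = k^2 + 6*k - 7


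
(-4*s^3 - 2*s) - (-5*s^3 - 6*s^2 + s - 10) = s^3 + 6*s^2 - 3*s + 10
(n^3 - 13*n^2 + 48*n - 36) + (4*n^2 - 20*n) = n^3 - 9*n^2 + 28*n - 36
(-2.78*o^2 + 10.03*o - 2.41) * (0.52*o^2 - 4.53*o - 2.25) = -1.4456*o^4 + 17.809*o^3 - 40.4341*o^2 - 11.6502*o + 5.4225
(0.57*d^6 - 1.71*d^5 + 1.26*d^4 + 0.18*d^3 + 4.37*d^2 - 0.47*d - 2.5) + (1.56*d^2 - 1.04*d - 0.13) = 0.57*d^6 - 1.71*d^5 + 1.26*d^4 + 0.18*d^3 + 5.93*d^2 - 1.51*d - 2.63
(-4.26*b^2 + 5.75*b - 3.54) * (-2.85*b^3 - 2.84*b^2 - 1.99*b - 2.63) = 12.141*b^5 - 4.2891*b^4 + 2.2364*b^3 + 9.8149*b^2 - 8.0779*b + 9.3102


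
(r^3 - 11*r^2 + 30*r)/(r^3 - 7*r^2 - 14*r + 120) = r/(r + 4)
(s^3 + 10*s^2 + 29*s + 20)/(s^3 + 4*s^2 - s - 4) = (s + 5)/(s - 1)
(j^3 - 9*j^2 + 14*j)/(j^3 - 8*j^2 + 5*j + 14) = j/(j + 1)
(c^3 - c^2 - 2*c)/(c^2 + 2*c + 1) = c*(c - 2)/(c + 1)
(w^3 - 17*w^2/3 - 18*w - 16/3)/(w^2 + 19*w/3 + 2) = (w^2 - 6*w - 16)/(w + 6)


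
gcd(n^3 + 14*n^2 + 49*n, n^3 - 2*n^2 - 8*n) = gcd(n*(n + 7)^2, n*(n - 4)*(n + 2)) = n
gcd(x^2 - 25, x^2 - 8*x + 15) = x - 5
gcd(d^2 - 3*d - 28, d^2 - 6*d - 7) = d - 7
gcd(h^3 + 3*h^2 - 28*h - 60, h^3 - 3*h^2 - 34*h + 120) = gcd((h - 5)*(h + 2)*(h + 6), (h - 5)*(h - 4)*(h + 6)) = h^2 + h - 30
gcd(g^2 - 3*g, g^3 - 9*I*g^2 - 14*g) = g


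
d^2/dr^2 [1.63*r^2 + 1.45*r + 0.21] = 3.26000000000000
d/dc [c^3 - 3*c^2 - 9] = 3*c*(c - 2)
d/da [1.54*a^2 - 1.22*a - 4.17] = 3.08*a - 1.22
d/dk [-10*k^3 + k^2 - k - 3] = -30*k^2 + 2*k - 1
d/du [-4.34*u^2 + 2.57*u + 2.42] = 2.57 - 8.68*u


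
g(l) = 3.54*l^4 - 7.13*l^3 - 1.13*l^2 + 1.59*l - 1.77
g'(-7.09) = -6104.26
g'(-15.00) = -52567.26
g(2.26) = 6.10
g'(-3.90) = -1154.89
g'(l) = 14.16*l^3 - 21.39*l^2 - 2.26*l + 1.59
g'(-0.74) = -14.19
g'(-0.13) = 1.49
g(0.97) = -4.66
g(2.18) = 2.41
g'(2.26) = 50.68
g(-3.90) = 1216.74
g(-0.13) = -1.98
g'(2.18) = 41.71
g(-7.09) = 11416.45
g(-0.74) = 0.39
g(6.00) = 3014.85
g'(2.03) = 27.31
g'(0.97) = -7.80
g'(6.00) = 2276.55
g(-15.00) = 202996.38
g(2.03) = -2.73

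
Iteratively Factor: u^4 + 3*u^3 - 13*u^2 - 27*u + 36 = (u - 1)*(u^3 + 4*u^2 - 9*u - 36) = (u - 1)*(u + 4)*(u^2 - 9) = (u - 3)*(u - 1)*(u + 4)*(u + 3)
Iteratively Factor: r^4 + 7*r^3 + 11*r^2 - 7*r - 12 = (r + 1)*(r^3 + 6*r^2 + 5*r - 12) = (r + 1)*(r + 3)*(r^2 + 3*r - 4) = (r + 1)*(r + 3)*(r + 4)*(r - 1)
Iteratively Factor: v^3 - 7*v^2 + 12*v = (v - 4)*(v^2 - 3*v) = (v - 4)*(v - 3)*(v)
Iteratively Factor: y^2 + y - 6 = (y + 3)*(y - 2)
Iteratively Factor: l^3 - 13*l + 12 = (l + 4)*(l^2 - 4*l + 3) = (l - 3)*(l + 4)*(l - 1)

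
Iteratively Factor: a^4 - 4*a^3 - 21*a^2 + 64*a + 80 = (a - 5)*(a^3 + a^2 - 16*a - 16) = (a - 5)*(a + 4)*(a^2 - 3*a - 4) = (a - 5)*(a + 1)*(a + 4)*(a - 4)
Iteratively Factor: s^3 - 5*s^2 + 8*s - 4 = (s - 2)*(s^2 - 3*s + 2) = (s - 2)*(s - 1)*(s - 2)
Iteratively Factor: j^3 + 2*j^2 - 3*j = (j)*(j^2 + 2*j - 3) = j*(j - 1)*(j + 3)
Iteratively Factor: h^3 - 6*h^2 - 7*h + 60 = (h - 4)*(h^2 - 2*h - 15) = (h - 5)*(h - 4)*(h + 3)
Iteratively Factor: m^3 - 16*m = (m + 4)*(m^2 - 4*m) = (m - 4)*(m + 4)*(m)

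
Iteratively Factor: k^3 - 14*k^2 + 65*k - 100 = (k - 4)*(k^2 - 10*k + 25) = (k - 5)*(k - 4)*(k - 5)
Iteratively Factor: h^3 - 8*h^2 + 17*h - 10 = (h - 1)*(h^2 - 7*h + 10) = (h - 5)*(h - 1)*(h - 2)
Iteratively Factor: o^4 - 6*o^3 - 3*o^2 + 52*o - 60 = (o - 2)*(o^3 - 4*o^2 - 11*o + 30) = (o - 5)*(o - 2)*(o^2 + o - 6) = (o - 5)*(o - 2)*(o + 3)*(o - 2)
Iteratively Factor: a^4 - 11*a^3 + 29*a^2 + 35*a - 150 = (a + 2)*(a^3 - 13*a^2 + 55*a - 75) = (a - 5)*(a + 2)*(a^2 - 8*a + 15) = (a - 5)^2*(a + 2)*(a - 3)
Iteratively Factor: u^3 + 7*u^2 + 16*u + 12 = (u + 2)*(u^2 + 5*u + 6) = (u + 2)*(u + 3)*(u + 2)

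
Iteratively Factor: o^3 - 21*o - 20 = (o + 4)*(o^2 - 4*o - 5) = (o + 1)*(o + 4)*(o - 5)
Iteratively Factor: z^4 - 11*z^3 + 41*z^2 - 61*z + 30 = (z - 2)*(z^3 - 9*z^2 + 23*z - 15) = (z - 2)*(z - 1)*(z^2 - 8*z + 15) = (z - 3)*(z - 2)*(z - 1)*(z - 5)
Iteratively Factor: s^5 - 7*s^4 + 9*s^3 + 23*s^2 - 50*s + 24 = (s - 1)*(s^4 - 6*s^3 + 3*s^2 + 26*s - 24) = (s - 1)*(s + 2)*(s^3 - 8*s^2 + 19*s - 12) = (s - 1)^2*(s + 2)*(s^2 - 7*s + 12) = (s - 3)*(s - 1)^2*(s + 2)*(s - 4)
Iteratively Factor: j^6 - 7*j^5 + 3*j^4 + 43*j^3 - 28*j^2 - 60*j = (j - 3)*(j^5 - 4*j^4 - 9*j^3 + 16*j^2 + 20*j) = (j - 5)*(j - 3)*(j^4 + j^3 - 4*j^2 - 4*j) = (j - 5)*(j - 3)*(j - 2)*(j^3 + 3*j^2 + 2*j) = j*(j - 5)*(j - 3)*(j - 2)*(j^2 + 3*j + 2) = j*(j - 5)*(j - 3)*(j - 2)*(j + 1)*(j + 2)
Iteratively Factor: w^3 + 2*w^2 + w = (w + 1)*(w^2 + w) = (w + 1)^2*(w)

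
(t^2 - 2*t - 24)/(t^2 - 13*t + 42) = (t + 4)/(t - 7)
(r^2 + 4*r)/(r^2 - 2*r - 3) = r*(r + 4)/(r^2 - 2*r - 3)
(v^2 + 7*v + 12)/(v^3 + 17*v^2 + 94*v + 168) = (v + 3)/(v^2 + 13*v + 42)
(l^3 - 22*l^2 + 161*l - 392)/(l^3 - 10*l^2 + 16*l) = (l^2 - 14*l + 49)/(l*(l - 2))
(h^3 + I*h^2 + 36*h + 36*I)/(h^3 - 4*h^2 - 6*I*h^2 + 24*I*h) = (h^2 + 7*I*h - 6)/(h*(h - 4))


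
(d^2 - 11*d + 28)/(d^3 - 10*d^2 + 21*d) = (d - 4)/(d*(d - 3))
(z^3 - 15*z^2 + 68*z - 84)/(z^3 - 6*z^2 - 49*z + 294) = (z - 2)/(z + 7)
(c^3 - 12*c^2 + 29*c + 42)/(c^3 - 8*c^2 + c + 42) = (c^2 - 5*c - 6)/(c^2 - c - 6)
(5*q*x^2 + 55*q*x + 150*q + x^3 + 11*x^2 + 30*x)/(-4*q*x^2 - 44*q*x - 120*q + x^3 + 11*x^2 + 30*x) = (5*q + x)/(-4*q + x)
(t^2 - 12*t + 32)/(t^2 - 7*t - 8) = (t - 4)/(t + 1)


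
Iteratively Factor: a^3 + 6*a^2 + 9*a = (a + 3)*(a^2 + 3*a) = a*(a + 3)*(a + 3)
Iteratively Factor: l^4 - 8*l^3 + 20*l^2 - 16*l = (l - 2)*(l^3 - 6*l^2 + 8*l) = (l - 4)*(l - 2)*(l^2 - 2*l) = l*(l - 4)*(l - 2)*(l - 2)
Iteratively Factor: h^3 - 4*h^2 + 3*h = (h - 3)*(h^2 - h) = (h - 3)*(h - 1)*(h)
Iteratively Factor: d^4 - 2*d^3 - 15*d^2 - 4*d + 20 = (d - 5)*(d^3 + 3*d^2 - 4) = (d - 5)*(d - 1)*(d^2 + 4*d + 4) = (d - 5)*(d - 1)*(d + 2)*(d + 2)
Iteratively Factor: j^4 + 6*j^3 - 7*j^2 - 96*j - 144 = (j - 4)*(j^3 + 10*j^2 + 33*j + 36) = (j - 4)*(j + 4)*(j^2 + 6*j + 9) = (j - 4)*(j + 3)*(j + 4)*(j + 3)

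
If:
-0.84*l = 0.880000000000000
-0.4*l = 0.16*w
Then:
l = -1.05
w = 2.62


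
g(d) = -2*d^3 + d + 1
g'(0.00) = 1.00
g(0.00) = 1.00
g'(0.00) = 1.00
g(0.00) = 1.00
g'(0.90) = -3.86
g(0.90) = 0.44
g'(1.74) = -17.17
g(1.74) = -7.80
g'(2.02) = -23.48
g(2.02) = -13.46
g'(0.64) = -1.46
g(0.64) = 1.12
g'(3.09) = -56.29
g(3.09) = -54.92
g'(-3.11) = -57.03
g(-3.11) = 58.05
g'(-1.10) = -6.26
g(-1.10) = 2.56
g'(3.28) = -63.55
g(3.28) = -66.30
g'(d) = 1 - 6*d^2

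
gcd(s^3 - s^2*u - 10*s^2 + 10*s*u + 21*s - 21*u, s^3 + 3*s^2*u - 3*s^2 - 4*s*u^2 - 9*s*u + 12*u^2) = s^2 - s*u - 3*s + 3*u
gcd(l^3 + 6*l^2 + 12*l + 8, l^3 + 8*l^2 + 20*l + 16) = l^2 + 4*l + 4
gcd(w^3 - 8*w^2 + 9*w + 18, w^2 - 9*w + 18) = w^2 - 9*w + 18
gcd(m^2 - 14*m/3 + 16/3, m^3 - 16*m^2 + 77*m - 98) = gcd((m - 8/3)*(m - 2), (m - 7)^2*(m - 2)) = m - 2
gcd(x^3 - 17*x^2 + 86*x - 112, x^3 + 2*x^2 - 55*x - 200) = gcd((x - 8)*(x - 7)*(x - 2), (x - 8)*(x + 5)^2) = x - 8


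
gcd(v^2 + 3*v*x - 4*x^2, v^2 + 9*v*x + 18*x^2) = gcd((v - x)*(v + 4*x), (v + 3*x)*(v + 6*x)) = 1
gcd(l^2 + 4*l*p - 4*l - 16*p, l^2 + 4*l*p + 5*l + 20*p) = l + 4*p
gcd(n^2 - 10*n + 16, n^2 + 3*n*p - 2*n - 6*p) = n - 2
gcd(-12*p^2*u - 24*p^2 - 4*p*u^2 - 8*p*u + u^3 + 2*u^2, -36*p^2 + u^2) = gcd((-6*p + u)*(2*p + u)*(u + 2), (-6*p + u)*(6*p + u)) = 6*p - u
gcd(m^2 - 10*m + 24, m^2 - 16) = m - 4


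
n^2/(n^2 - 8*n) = n/(n - 8)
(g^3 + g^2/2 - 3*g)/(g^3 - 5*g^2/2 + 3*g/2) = (g + 2)/(g - 1)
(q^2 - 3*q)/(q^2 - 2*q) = (q - 3)/(q - 2)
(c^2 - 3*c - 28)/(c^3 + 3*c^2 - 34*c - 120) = (c - 7)/(c^2 - c - 30)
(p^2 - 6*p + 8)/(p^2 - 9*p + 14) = (p - 4)/(p - 7)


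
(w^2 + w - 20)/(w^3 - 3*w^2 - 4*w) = (w + 5)/(w*(w + 1))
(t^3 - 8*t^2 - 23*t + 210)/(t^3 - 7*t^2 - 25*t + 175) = (t - 6)/(t - 5)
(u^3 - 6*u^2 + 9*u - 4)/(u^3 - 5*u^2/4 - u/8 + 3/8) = 8*(u^2 - 5*u + 4)/(8*u^2 - 2*u - 3)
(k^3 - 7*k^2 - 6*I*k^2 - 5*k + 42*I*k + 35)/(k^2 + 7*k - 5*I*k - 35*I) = (k^2 - k*(7 + I) + 7*I)/(k + 7)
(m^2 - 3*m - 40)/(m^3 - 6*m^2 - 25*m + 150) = (m - 8)/(m^2 - 11*m + 30)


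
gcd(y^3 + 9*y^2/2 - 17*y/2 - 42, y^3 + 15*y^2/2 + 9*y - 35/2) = y + 7/2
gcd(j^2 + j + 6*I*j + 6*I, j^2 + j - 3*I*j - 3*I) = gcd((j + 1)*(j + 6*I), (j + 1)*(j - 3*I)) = j + 1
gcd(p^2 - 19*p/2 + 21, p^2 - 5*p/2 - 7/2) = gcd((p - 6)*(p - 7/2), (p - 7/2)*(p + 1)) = p - 7/2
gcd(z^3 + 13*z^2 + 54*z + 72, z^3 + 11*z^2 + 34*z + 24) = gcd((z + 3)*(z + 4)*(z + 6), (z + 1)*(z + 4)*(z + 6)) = z^2 + 10*z + 24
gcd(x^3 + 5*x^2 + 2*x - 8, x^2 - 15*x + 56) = 1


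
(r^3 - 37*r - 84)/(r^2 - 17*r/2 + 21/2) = 2*(r^2 + 7*r + 12)/(2*r - 3)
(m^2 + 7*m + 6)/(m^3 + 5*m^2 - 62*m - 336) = (m + 1)/(m^2 - m - 56)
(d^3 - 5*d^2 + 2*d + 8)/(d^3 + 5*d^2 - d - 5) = (d^2 - 6*d + 8)/(d^2 + 4*d - 5)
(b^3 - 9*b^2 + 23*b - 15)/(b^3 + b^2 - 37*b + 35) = (b - 3)/(b + 7)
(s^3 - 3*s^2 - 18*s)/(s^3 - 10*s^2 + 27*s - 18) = s*(s + 3)/(s^2 - 4*s + 3)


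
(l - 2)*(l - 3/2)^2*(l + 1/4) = l^4 - 19*l^3/4 + 7*l^2 - 39*l/16 - 9/8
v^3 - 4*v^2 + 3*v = v*(v - 3)*(v - 1)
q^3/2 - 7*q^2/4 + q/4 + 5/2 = (q/2 + 1/2)*(q - 5/2)*(q - 2)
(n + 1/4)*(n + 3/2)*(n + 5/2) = n^3 + 17*n^2/4 + 19*n/4 + 15/16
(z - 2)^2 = z^2 - 4*z + 4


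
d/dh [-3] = 0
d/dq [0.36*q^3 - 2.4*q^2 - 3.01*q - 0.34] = 1.08*q^2 - 4.8*q - 3.01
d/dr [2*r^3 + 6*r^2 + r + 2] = 6*r^2 + 12*r + 1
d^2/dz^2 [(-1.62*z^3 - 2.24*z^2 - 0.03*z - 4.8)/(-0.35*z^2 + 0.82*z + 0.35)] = (-6.66133814775094e-16*z^5 + 6.66133814775094e-16*z^4 + 3.868586*z^3 + 7.96404*z^2 - 7.05285*z + 8.16262)/(0.042875*z^6 - 0.30135*z^5 + 0.577395*z^4 + 0.0513319999999999*z^3 - 0.577395*z^2 - 0.30135*z - 0.042875)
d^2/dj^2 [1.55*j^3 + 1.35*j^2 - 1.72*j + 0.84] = 9.3*j + 2.7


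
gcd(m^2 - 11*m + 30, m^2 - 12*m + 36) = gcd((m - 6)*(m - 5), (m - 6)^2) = m - 6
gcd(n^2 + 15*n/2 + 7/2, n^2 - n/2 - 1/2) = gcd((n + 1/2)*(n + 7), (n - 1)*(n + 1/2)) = n + 1/2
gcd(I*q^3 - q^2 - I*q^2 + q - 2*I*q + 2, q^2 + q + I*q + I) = q^2 + q*(1 + I) + I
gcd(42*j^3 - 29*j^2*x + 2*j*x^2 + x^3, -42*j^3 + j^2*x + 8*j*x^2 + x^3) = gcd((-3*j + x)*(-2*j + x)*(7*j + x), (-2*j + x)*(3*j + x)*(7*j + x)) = -14*j^2 + 5*j*x + x^2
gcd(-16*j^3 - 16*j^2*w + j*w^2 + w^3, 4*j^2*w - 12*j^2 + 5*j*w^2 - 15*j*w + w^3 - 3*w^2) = 4*j^2 + 5*j*w + w^2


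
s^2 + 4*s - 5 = (s - 1)*(s + 5)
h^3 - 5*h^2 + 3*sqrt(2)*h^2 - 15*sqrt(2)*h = h*(h - 5)*(h + 3*sqrt(2))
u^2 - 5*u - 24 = (u - 8)*(u + 3)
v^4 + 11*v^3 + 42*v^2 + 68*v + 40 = (v + 2)^3*(v + 5)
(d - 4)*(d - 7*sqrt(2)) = d^2 - 7*sqrt(2)*d - 4*d + 28*sqrt(2)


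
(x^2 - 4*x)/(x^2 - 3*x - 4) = x/(x + 1)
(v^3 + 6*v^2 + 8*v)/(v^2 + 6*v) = (v^2 + 6*v + 8)/(v + 6)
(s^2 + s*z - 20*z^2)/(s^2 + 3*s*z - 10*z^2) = (-s + 4*z)/(-s + 2*z)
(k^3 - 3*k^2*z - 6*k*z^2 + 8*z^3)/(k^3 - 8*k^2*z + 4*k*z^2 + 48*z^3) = (-k + z)/(-k + 6*z)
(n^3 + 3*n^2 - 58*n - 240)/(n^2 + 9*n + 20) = (n^2 - 2*n - 48)/(n + 4)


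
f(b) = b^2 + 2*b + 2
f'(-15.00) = -28.00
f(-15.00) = 197.00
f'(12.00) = 26.00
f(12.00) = 170.00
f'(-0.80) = 0.40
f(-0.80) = 1.04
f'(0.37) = 2.74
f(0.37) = 2.88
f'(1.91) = 5.82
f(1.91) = 9.47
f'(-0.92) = 0.16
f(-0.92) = 1.01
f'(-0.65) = 0.70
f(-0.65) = 1.12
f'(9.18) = 20.36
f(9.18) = 104.63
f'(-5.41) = -8.82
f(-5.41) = 20.45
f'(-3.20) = -4.40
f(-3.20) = 5.84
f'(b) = 2*b + 2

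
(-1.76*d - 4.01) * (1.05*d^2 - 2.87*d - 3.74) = -1.848*d^3 + 0.840700000000001*d^2 + 18.0911*d + 14.9974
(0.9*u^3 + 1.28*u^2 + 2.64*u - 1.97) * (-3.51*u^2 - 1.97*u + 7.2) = -3.159*u^5 - 6.2658*u^4 - 5.308*u^3 + 10.9299*u^2 + 22.8889*u - 14.184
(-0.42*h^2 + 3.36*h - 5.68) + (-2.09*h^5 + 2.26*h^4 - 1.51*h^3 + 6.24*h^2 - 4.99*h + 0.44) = -2.09*h^5 + 2.26*h^4 - 1.51*h^3 + 5.82*h^2 - 1.63*h - 5.24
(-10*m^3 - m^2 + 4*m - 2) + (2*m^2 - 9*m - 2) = -10*m^3 + m^2 - 5*m - 4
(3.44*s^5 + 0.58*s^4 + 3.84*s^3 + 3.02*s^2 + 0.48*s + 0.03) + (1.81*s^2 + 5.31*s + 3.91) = 3.44*s^5 + 0.58*s^4 + 3.84*s^3 + 4.83*s^2 + 5.79*s + 3.94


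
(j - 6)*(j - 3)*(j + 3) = j^3 - 6*j^2 - 9*j + 54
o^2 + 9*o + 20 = (o + 4)*(o + 5)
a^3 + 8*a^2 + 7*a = a*(a + 1)*(a + 7)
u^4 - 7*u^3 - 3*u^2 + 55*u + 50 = (u - 5)^2*(u + 1)*(u + 2)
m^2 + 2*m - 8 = (m - 2)*(m + 4)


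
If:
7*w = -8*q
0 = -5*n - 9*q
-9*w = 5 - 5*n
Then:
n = -7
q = 35/9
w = -40/9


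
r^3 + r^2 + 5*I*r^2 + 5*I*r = r*(r + 1)*(r + 5*I)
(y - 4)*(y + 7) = y^2 + 3*y - 28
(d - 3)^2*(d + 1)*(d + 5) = d^4 - 22*d^2 + 24*d + 45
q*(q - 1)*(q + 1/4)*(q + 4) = q^4 + 13*q^3/4 - 13*q^2/4 - q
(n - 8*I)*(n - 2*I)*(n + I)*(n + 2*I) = n^4 - 7*I*n^3 + 12*n^2 - 28*I*n + 32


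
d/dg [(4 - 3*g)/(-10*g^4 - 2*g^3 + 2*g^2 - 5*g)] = 2*(-45*g^4 + 74*g^3 + 15*g^2 - 8*g + 10)/(g^2*(100*g^6 + 40*g^5 - 36*g^4 + 92*g^3 + 24*g^2 - 20*g + 25))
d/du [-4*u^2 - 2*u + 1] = -8*u - 2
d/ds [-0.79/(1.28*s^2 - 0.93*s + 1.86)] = (2.0224*s - 0.7347)/(1.28*s^2 - 0.93*s + 1.86)^2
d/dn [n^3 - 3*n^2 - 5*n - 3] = 3*n^2 - 6*n - 5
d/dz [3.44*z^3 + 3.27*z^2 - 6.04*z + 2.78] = 10.32*z^2 + 6.54*z - 6.04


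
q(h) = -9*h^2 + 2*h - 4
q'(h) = 2 - 18*h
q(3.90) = -133.09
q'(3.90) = -68.20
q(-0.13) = -4.41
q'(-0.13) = 4.34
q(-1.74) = -34.73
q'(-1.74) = 33.32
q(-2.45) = -62.92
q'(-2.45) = 46.10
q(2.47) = -53.97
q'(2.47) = -42.46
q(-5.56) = -293.34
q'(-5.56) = 102.08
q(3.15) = -87.00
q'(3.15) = -54.70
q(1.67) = -25.76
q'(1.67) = -28.06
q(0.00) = -4.00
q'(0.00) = 2.00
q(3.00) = -79.00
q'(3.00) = -52.00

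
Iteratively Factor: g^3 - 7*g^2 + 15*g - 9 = (g - 3)*(g^2 - 4*g + 3) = (g - 3)^2*(g - 1)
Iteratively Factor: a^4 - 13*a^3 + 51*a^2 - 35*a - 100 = (a - 5)*(a^3 - 8*a^2 + 11*a + 20) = (a - 5)^2*(a^2 - 3*a - 4) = (a - 5)^2*(a + 1)*(a - 4)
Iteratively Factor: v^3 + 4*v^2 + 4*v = (v + 2)*(v^2 + 2*v) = v*(v + 2)*(v + 2)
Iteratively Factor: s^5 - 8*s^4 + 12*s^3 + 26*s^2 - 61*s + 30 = (s - 1)*(s^4 - 7*s^3 + 5*s^2 + 31*s - 30) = (s - 1)^2*(s^3 - 6*s^2 - s + 30) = (s - 5)*(s - 1)^2*(s^2 - s - 6) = (s - 5)*(s - 1)^2*(s + 2)*(s - 3)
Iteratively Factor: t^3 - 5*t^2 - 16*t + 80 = (t - 4)*(t^2 - t - 20) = (t - 4)*(t + 4)*(t - 5)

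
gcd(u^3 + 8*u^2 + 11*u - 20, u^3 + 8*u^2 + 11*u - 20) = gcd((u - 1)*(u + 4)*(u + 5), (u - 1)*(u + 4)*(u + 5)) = u^3 + 8*u^2 + 11*u - 20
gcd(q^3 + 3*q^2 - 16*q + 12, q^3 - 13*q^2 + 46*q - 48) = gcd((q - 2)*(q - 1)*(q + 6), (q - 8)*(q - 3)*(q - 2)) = q - 2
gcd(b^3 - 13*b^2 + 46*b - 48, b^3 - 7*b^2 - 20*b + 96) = b^2 - 11*b + 24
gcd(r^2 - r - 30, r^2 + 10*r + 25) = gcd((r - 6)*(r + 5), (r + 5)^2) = r + 5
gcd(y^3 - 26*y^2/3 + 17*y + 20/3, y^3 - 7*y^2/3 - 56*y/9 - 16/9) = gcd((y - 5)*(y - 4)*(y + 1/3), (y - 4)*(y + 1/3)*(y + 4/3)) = y^2 - 11*y/3 - 4/3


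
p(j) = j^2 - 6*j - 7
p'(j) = 2*j - 6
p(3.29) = -15.92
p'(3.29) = 0.58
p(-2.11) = 10.11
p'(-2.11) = -10.22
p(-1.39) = 3.27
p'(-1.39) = -8.78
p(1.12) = -12.47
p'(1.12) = -3.76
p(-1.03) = 0.24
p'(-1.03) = -8.06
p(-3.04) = 20.48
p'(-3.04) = -12.08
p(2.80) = -15.96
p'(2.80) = -0.40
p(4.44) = -13.93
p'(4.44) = 2.88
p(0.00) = -7.00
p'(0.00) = -6.00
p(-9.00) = 128.00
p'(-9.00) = -24.00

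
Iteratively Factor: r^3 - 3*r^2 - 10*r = (r + 2)*(r^2 - 5*r) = (r - 5)*(r + 2)*(r)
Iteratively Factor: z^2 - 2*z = (z - 2)*(z)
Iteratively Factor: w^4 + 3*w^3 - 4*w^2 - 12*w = (w)*(w^3 + 3*w^2 - 4*w - 12) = w*(w + 2)*(w^2 + w - 6) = w*(w + 2)*(w + 3)*(w - 2)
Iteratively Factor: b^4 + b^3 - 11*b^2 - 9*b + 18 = (b - 3)*(b^3 + 4*b^2 + b - 6) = (b - 3)*(b + 3)*(b^2 + b - 2) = (b - 3)*(b - 1)*(b + 3)*(b + 2)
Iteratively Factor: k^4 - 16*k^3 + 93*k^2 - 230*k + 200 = (k - 4)*(k^3 - 12*k^2 + 45*k - 50) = (k - 5)*(k - 4)*(k^2 - 7*k + 10) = (k - 5)*(k - 4)*(k - 2)*(k - 5)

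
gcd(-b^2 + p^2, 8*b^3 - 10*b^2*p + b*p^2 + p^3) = -b + p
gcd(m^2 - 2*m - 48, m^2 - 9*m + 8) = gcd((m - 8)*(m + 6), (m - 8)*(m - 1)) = m - 8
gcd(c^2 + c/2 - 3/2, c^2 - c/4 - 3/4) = c - 1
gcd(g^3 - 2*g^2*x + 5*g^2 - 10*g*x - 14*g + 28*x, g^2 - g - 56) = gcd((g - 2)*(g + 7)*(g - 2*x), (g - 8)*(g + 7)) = g + 7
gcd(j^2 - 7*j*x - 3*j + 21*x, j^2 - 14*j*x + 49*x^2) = -j + 7*x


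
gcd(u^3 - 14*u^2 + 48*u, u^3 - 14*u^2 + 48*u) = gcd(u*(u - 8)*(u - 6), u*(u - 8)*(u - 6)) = u^3 - 14*u^2 + 48*u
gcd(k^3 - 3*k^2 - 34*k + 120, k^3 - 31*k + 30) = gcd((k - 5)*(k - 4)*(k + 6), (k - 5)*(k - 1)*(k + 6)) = k^2 + k - 30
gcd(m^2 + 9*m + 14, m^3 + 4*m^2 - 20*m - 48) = m + 2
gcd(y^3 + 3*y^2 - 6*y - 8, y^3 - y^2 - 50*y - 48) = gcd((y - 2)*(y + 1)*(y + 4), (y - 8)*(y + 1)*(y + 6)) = y + 1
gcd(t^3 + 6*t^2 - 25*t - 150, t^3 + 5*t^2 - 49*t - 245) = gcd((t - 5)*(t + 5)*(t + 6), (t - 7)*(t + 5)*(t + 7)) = t + 5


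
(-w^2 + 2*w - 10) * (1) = -w^2 + 2*w - 10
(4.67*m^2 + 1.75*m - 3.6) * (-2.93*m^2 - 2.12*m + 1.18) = -13.6831*m^4 - 15.0279*m^3 + 12.3486*m^2 + 9.697*m - 4.248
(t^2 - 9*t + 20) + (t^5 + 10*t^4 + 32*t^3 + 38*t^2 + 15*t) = t^5 + 10*t^4 + 32*t^3 + 39*t^2 + 6*t + 20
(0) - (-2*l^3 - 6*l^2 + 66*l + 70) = 2*l^3 + 6*l^2 - 66*l - 70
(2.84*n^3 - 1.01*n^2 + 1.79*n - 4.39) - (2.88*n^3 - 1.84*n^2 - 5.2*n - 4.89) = -0.04*n^3 + 0.83*n^2 + 6.99*n + 0.5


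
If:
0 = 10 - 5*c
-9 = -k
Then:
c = 2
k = 9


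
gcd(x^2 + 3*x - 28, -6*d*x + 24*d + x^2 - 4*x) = x - 4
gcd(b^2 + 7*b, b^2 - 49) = b + 7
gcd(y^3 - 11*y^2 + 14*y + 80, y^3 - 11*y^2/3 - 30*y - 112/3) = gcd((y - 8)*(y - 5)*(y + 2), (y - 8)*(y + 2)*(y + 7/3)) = y^2 - 6*y - 16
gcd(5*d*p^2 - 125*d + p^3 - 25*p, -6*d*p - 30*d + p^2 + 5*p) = p + 5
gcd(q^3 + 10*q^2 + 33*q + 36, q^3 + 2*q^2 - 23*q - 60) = q^2 + 7*q + 12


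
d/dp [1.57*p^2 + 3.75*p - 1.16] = 3.14*p + 3.75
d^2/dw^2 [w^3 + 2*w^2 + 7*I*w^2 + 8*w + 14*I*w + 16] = 6*w + 4 + 14*I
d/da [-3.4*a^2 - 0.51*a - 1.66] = -6.8*a - 0.51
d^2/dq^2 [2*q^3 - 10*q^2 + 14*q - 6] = 12*q - 20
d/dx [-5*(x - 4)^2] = 40 - 10*x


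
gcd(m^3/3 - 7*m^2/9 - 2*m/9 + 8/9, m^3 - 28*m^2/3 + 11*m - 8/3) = 1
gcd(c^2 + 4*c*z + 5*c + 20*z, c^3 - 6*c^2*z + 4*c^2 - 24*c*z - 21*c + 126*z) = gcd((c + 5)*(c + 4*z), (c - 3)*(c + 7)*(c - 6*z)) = 1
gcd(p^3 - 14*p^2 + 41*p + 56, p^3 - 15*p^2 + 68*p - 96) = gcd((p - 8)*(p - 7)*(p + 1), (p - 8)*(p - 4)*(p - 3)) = p - 8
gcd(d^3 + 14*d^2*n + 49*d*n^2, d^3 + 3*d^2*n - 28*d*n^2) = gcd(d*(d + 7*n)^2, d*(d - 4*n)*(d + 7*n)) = d^2 + 7*d*n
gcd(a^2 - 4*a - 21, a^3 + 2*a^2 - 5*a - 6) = a + 3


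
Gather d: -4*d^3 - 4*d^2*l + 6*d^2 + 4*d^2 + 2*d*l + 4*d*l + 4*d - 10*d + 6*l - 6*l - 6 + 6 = -4*d^3 + d^2*(10 - 4*l) + d*(6*l - 6)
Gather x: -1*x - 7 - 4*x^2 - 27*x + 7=-4*x^2 - 28*x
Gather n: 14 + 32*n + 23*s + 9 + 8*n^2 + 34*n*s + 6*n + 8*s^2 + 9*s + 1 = 8*n^2 + n*(34*s + 38) + 8*s^2 + 32*s + 24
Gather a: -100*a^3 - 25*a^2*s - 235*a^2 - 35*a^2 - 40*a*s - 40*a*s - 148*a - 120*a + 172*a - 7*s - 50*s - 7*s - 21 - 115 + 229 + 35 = -100*a^3 + a^2*(-25*s - 270) + a*(-80*s - 96) - 64*s + 128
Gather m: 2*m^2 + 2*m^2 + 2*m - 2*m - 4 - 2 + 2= 4*m^2 - 4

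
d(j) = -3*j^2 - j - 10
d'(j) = -6*j - 1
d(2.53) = -31.73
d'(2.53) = -16.18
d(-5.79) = -104.78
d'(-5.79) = 33.74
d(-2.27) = -23.19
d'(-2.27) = 12.62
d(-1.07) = -12.36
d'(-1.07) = 5.42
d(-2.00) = -20.00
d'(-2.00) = 11.00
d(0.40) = -10.88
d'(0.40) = -3.40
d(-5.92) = -109.22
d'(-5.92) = 34.52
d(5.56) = -108.30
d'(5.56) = -34.36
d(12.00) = -454.00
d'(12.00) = -73.00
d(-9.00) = -244.00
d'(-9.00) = 53.00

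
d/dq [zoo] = 0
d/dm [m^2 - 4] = 2*m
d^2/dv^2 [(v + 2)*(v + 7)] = 2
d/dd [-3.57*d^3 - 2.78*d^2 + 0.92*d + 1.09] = -10.71*d^2 - 5.56*d + 0.92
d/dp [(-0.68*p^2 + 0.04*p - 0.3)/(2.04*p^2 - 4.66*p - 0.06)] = (3.0872*p^2 + 1.3056*p - 1.4004)/(4.1616*p^4 - 19.0128*p^3 + 21.4708*p^2 + 0.5592*p + 0.0036)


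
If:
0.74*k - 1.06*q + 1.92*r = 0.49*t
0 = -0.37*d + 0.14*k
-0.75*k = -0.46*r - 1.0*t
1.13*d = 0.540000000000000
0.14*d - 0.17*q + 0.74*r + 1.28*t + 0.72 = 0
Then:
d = 0.48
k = 1.26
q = 20.63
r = 9.97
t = -3.64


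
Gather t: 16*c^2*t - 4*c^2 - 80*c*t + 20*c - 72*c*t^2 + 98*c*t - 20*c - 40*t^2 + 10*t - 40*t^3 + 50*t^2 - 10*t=-4*c^2 - 40*t^3 + t^2*(10 - 72*c) + t*(16*c^2 + 18*c)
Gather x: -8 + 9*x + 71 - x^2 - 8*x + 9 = -x^2 + x + 72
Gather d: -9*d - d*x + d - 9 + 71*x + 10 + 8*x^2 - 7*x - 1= d*(-x - 8) + 8*x^2 + 64*x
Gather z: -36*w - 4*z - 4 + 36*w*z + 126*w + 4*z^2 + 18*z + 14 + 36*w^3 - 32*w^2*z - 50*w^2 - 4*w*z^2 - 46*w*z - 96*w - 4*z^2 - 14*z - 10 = 36*w^3 - 50*w^2 - 4*w*z^2 - 6*w + z*(-32*w^2 - 10*w)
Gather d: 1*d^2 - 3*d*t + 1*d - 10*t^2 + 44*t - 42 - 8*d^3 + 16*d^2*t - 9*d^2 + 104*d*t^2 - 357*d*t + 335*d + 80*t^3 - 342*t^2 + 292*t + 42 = -8*d^3 + d^2*(16*t - 8) + d*(104*t^2 - 360*t + 336) + 80*t^3 - 352*t^2 + 336*t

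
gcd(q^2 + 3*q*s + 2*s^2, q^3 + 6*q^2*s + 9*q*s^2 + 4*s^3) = q + s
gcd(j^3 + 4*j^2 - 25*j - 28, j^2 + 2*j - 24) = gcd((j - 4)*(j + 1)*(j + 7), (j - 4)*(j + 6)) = j - 4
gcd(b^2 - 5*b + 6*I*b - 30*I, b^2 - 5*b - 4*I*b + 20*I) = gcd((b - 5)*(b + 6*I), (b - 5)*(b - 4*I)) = b - 5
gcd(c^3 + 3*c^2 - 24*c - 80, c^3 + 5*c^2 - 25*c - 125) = c - 5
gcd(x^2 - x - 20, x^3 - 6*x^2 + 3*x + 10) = x - 5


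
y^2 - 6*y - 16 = (y - 8)*(y + 2)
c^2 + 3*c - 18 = (c - 3)*(c + 6)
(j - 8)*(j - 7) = j^2 - 15*j + 56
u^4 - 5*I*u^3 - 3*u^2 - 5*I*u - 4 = (u - 4*I)*(u - I)^2*(u + I)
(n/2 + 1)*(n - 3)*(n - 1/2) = n^3/2 - 3*n^2/4 - 11*n/4 + 3/2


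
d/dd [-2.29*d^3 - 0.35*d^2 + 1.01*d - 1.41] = -6.87*d^2 - 0.7*d + 1.01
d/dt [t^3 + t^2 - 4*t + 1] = 3*t^2 + 2*t - 4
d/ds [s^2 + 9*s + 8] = 2*s + 9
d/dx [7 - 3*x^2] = -6*x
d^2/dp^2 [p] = 0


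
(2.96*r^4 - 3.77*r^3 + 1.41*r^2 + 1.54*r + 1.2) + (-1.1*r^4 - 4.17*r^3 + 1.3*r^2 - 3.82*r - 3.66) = 1.86*r^4 - 7.94*r^3 + 2.71*r^2 - 2.28*r - 2.46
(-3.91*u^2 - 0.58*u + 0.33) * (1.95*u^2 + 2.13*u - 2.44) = -7.6245*u^4 - 9.4593*u^3 + 8.9485*u^2 + 2.1181*u - 0.8052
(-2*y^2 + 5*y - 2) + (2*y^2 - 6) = 5*y - 8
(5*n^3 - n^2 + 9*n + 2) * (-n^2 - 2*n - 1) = -5*n^5 - 9*n^4 - 12*n^3 - 19*n^2 - 13*n - 2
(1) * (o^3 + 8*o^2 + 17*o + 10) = o^3 + 8*o^2 + 17*o + 10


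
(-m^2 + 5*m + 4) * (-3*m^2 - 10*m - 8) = 3*m^4 - 5*m^3 - 54*m^2 - 80*m - 32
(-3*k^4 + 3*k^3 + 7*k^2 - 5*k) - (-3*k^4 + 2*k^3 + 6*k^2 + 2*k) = k^3 + k^2 - 7*k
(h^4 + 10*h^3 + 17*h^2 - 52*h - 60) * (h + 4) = h^5 + 14*h^4 + 57*h^3 + 16*h^2 - 268*h - 240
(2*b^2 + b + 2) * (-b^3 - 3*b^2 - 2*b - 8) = -2*b^5 - 7*b^4 - 9*b^3 - 24*b^2 - 12*b - 16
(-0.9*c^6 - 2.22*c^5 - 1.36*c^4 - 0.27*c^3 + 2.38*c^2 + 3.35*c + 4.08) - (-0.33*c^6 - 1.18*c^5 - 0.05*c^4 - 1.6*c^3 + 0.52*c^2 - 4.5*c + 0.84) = -0.57*c^6 - 1.04*c^5 - 1.31*c^4 + 1.33*c^3 + 1.86*c^2 + 7.85*c + 3.24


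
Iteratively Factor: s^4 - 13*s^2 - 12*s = (s + 3)*(s^3 - 3*s^2 - 4*s) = (s - 4)*(s + 3)*(s^2 + s) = s*(s - 4)*(s + 3)*(s + 1)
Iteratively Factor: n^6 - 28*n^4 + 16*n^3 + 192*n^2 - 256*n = (n + 4)*(n^5 - 4*n^4 - 12*n^3 + 64*n^2 - 64*n) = n*(n + 4)*(n^4 - 4*n^3 - 12*n^2 + 64*n - 64) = n*(n - 2)*(n + 4)*(n^3 - 2*n^2 - 16*n + 32) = n*(n - 2)*(n + 4)^2*(n^2 - 6*n + 8) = n*(n - 4)*(n - 2)*(n + 4)^2*(n - 2)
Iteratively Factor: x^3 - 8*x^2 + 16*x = (x - 4)*(x^2 - 4*x) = (x - 4)^2*(x)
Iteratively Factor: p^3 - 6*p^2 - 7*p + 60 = (p - 4)*(p^2 - 2*p - 15) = (p - 5)*(p - 4)*(p + 3)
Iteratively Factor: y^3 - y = (y)*(y^2 - 1) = y*(y - 1)*(y + 1)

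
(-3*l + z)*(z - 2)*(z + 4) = -3*l*z^2 - 6*l*z + 24*l + z^3 + 2*z^2 - 8*z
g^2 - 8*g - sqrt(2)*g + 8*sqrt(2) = (g - 8)*(g - sqrt(2))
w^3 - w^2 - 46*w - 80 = (w - 8)*(w + 2)*(w + 5)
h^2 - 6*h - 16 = (h - 8)*(h + 2)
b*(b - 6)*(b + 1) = b^3 - 5*b^2 - 6*b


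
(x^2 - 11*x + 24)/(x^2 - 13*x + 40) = (x - 3)/(x - 5)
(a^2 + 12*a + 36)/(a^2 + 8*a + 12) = (a + 6)/(a + 2)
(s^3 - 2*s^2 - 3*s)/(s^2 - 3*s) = s + 1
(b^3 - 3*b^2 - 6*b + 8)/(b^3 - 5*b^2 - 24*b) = (-b^3 + 3*b^2 + 6*b - 8)/(b*(-b^2 + 5*b + 24))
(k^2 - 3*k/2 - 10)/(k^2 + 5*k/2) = (k - 4)/k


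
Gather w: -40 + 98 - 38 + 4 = 24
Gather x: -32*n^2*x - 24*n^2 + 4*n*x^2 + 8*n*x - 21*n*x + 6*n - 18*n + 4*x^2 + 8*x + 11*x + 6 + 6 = -24*n^2 - 12*n + x^2*(4*n + 4) + x*(-32*n^2 - 13*n + 19) + 12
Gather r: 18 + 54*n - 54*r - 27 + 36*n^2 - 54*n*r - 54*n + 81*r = 36*n^2 + r*(27 - 54*n) - 9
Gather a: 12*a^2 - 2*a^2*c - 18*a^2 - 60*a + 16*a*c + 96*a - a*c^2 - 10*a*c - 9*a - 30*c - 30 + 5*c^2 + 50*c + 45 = a^2*(-2*c - 6) + a*(-c^2 + 6*c + 27) + 5*c^2 + 20*c + 15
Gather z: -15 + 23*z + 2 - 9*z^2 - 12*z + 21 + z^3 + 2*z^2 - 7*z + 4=z^3 - 7*z^2 + 4*z + 12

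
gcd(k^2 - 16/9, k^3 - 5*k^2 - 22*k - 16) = 1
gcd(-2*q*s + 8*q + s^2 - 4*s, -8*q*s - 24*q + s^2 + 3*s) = 1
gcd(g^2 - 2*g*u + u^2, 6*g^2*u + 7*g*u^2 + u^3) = 1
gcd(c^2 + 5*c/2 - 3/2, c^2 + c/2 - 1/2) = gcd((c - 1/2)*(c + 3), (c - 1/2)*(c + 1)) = c - 1/2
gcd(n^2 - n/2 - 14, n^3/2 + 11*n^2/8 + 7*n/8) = 1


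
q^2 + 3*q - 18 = (q - 3)*(q + 6)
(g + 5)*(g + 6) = g^2 + 11*g + 30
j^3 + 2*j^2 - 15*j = j*(j - 3)*(j + 5)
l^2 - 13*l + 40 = (l - 8)*(l - 5)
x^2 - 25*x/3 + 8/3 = (x - 8)*(x - 1/3)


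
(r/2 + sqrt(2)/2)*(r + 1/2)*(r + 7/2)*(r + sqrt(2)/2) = r^4/2 + 3*sqrt(2)*r^3/4 + 2*r^3 + 11*r^2/8 + 3*sqrt(2)*r^2 + 21*sqrt(2)*r/16 + 2*r + 7/8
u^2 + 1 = (u - I)*(u + I)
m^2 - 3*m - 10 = (m - 5)*(m + 2)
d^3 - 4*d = d*(d - 2)*(d + 2)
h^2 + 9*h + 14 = (h + 2)*(h + 7)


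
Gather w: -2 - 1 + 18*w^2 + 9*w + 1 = 18*w^2 + 9*w - 2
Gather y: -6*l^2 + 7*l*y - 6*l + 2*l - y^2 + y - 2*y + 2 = -6*l^2 - 4*l - y^2 + y*(7*l - 1) + 2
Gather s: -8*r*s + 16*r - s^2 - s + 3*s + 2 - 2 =16*r - s^2 + s*(2 - 8*r)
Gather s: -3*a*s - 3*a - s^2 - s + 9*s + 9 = -3*a - s^2 + s*(8 - 3*a) + 9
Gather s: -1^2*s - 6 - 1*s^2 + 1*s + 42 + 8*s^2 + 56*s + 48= 7*s^2 + 56*s + 84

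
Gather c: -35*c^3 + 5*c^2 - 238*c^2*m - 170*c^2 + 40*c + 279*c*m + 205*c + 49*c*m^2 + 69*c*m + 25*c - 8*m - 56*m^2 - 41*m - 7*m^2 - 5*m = -35*c^3 + c^2*(-238*m - 165) + c*(49*m^2 + 348*m + 270) - 63*m^2 - 54*m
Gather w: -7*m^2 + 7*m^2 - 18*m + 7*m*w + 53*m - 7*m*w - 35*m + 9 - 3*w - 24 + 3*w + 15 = 0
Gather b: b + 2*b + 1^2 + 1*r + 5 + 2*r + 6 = 3*b + 3*r + 12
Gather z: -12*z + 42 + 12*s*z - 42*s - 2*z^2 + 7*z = -42*s - 2*z^2 + z*(12*s - 5) + 42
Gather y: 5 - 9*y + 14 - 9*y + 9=28 - 18*y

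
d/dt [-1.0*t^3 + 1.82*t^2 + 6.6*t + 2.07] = -3.0*t^2 + 3.64*t + 6.6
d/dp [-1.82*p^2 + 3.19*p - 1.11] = 3.19 - 3.64*p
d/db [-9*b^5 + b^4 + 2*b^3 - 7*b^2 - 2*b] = -45*b^4 + 4*b^3 + 6*b^2 - 14*b - 2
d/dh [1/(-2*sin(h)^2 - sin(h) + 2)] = (4*sin(h) + 1)*cos(h)/(sin(h) - cos(2*h) - 1)^2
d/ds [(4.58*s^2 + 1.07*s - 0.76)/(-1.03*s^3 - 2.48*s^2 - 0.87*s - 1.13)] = (4.7174*s^4 + 2.2042*s^3 - 3.6794*s^2 - 14.1204*s - 1.8703)/(1.0609*s^6 + 5.1088*s^5 + 7.9426*s^4 + 6.643*s^3 + 6.3617*s^2 + 1.9662*s + 1.2769)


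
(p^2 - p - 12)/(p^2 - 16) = (p + 3)/(p + 4)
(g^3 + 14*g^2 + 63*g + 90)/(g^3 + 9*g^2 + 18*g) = (g + 5)/g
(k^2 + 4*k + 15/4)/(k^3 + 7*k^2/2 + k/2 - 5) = (k + 3/2)/(k^2 + k - 2)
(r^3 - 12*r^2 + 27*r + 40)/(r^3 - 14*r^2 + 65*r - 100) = (r^2 - 7*r - 8)/(r^2 - 9*r + 20)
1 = 1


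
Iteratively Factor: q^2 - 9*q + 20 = (q - 5)*(q - 4)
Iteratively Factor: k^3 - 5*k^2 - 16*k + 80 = (k - 4)*(k^2 - k - 20) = (k - 5)*(k - 4)*(k + 4)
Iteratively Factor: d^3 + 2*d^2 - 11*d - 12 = (d - 3)*(d^2 + 5*d + 4) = (d - 3)*(d + 1)*(d + 4)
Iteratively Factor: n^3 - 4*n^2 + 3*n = (n - 1)*(n^2 - 3*n) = n*(n - 1)*(n - 3)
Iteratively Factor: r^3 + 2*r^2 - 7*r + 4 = (r - 1)*(r^2 + 3*r - 4) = (r - 1)^2*(r + 4)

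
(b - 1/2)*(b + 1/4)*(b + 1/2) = b^3 + b^2/4 - b/4 - 1/16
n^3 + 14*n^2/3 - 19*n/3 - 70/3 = (n - 7/3)*(n + 2)*(n + 5)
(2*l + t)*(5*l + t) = 10*l^2 + 7*l*t + t^2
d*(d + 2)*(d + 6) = d^3 + 8*d^2 + 12*d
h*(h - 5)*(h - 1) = h^3 - 6*h^2 + 5*h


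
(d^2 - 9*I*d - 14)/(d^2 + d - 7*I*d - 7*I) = (d - 2*I)/(d + 1)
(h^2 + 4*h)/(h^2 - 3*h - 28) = h/(h - 7)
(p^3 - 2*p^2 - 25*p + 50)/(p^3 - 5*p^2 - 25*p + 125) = (p - 2)/(p - 5)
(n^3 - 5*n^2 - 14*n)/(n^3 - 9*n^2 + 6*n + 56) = n/(n - 4)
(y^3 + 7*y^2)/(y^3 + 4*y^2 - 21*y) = y/(y - 3)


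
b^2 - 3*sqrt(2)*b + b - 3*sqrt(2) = (b + 1)*(b - 3*sqrt(2))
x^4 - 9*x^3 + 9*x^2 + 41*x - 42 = (x - 7)*(x - 3)*(x - 1)*(x + 2)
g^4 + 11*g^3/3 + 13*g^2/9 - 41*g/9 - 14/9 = (g - 1)*(g + 1/3)*(g + 2)*(g + 7/3)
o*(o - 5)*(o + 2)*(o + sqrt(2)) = o^4 - 3*o^3 + sqrt(2)*o^3 - 10*o^2 - 3*sqrt(2)*o^2 - 10*sqrt(2)*o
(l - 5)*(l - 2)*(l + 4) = l^3 - 3*l^2 - 18*l + 40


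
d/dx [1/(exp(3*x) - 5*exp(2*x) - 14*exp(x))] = (-3*exp(2*x) + 10*exp(x) + 14)*exp(-x)/(-exp(2*x) + 5*exp(x) + 14)^2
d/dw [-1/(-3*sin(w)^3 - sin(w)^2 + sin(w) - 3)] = (-9*sin(w)^2 - 2*sin(w) + 1)*cos(w)/(3*sin(w)^3 + sin(w)^2 - sin(w) + 3)^2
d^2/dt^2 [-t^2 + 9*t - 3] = -2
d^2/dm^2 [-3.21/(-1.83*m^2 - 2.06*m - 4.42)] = (-21.499938*m^2 - 24.202116*m + 3.21*(3.66*m + 2.06)*(7.32*m + 4.12) - 51.928812)/(1.83*m^2 + 2.06*m + 4.42)^3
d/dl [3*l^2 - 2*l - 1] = 6*l - 2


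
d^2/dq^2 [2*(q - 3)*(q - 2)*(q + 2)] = 12*q - 12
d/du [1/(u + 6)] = -1/(u + 6)^2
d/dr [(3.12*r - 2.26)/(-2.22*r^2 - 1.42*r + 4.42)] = (6.9264*r^2 - 10.0344*r + 10.5812)/(4.9284*r^4 + 6.3048*r^3 - 17.6084*r^2 - 12.5528*r + 19.5364)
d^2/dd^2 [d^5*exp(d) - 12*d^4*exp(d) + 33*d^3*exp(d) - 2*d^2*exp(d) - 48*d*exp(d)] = (d^5 - 2*d^4 - 43*d^3 + 52*d^2 + 142*d - 100)*exp(d)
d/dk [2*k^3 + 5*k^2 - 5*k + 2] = 6*k^2 + 10*k - 5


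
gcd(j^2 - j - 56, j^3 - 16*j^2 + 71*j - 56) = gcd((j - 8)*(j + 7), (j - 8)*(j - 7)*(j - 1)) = j - 8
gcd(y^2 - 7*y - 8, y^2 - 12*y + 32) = y - 8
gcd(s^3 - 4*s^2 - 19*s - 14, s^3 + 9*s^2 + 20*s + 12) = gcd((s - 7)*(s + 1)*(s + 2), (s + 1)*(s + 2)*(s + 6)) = s^2 + 3*s + 2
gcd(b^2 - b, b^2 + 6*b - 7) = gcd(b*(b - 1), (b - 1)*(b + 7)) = b - 1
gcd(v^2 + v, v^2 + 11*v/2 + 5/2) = 1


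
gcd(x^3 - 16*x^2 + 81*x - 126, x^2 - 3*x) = x - 3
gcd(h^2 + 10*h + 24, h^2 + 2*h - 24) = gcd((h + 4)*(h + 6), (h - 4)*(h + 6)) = h + 6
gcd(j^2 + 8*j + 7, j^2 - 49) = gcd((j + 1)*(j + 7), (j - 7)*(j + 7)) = j + 7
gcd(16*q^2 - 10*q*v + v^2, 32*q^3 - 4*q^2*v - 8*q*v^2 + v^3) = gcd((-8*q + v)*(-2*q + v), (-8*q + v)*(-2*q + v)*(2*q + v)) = 16*q^2 - 10*q*v + v^2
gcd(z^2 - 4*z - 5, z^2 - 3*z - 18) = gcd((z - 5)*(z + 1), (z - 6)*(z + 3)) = 1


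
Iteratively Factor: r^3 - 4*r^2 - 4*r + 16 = (r + 2)*(r^2 - 6*r + 8) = (r - 4)*(r + 2)*(r - 2)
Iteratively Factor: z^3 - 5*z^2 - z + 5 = (z + 1)*(z^2 - 6*z + 5) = (z - 1)*(z + 1)*(z - 5)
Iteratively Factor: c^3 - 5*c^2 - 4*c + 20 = (c + 2)*(c^2 - 7*c + 10) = (c - 5)*(c + 2)*(c - 2)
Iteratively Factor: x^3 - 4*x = (x)*(x^2 - 4) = x*(x - 2)*(x + 2)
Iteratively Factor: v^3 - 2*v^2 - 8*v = (v + 2)*(v^2 - 4*v) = v*(v + 2)*(v - 4)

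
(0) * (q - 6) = 0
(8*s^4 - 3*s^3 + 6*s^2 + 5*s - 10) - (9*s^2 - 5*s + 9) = 8*s^4 - 3*s^3 - 3*s^2 + 10*s - 19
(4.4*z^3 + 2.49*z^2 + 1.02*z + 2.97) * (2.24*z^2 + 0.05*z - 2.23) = 9.856*z^5 + 5.7976*z^4 - 7.4027*z^3 + 1.1511*z^2 - 2.1261*z - 6.6231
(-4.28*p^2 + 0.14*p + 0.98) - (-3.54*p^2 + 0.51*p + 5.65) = -0.74*p^2 - 0.37*p - 4.67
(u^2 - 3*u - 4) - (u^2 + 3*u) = -6*u - 4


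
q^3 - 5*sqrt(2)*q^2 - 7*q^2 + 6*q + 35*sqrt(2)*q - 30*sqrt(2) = (q - 6)*(q - 1)*(q - 5*sqrt(2))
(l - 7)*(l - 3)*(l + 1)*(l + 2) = l^4 - 7*l^3 - 7*l^2 + 43*l + 42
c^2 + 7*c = c*(c + 7)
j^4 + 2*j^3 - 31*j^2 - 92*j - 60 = (j - 6)*(j + 1)*(j + 2)*(j + 5)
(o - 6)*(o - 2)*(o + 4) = o^3 - 4*o^2 - 20*o + 48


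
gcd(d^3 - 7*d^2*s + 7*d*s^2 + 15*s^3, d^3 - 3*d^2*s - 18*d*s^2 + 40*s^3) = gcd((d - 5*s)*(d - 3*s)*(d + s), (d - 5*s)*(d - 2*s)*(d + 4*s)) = -d + 5*s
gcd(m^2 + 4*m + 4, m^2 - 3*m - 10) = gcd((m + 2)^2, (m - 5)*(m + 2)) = m + 2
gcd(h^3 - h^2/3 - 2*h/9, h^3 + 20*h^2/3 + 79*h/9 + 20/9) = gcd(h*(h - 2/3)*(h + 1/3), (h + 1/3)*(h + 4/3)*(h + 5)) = h + 1/3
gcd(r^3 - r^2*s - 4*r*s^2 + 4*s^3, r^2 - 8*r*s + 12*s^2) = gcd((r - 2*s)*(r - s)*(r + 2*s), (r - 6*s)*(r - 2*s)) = r - 2*s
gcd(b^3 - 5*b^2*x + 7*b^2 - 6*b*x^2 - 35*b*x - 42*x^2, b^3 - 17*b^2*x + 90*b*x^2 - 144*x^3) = -b + 6*x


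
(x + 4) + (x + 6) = 2*x + 10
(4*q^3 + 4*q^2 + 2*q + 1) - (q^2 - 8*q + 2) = 4*q^3 + 3*q^2 + 10*q - 1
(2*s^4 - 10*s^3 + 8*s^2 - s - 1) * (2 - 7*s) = -14*s^5 + 74*s^4 - 76*s^3 + 23*s^2 + 5*s - 2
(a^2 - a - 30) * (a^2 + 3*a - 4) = a^4 + 2*a^3 - 37*a^2 - 86*a + 120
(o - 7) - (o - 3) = -4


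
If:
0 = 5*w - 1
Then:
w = 1/5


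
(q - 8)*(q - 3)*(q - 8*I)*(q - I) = q^4 - 11*q^3 - 9*I*q^3 + 16*q^2 + 99*I*q^2 + 88*q - 216*I*q - 192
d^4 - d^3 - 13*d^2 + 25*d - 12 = (d - 3)*(d - 1)^2*(d + 4)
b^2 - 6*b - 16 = (b - 8)*(b + 2)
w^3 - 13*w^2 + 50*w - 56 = (w - 7)*(w - 4)*(w - 2)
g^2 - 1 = (g - 1)*(g + 1)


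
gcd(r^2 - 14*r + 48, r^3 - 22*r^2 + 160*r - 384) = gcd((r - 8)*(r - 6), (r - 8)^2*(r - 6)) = r^2 - 14*r + 48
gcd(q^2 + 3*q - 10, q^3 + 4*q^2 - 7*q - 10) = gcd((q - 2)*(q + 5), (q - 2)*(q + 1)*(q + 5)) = q^2 + 3*q - 10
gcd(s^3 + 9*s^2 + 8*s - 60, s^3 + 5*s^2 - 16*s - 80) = s + 5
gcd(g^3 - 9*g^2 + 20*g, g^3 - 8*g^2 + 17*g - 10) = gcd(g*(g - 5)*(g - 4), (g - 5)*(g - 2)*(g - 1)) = g - 5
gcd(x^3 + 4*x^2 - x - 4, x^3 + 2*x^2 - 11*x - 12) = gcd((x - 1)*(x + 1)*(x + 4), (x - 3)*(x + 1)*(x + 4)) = x^2 + 5*x + 4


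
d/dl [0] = 0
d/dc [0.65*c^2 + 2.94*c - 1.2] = 1.3*c + 2.94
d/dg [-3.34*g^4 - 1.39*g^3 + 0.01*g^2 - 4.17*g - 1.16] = -13.36*g^3 - 4.17*g^2 + 0.02*g - 4.17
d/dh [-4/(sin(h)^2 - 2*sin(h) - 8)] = 8*(sin(h) - 1)*cos(h)/((sin(h) - 4)^2*(sin(h) + 2)^2)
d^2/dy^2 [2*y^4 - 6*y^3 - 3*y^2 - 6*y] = 24*y^2 - 36*y - 6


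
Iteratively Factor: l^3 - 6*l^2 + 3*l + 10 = (l + 1)*(l^2 - 7*l + 10) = (l - 2)*(l + 1)*(l - 5)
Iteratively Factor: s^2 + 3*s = (s)*(s + 3)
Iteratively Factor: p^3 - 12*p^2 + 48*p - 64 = (p - 4)*(p^2 - 8*p + 16) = (p - 4)^2*(p - 4)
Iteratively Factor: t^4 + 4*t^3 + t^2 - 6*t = (t + 3)*(t^3 + t^2 - 2*t) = (t + 2)*(t + 3)*(t^2 - t) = t*(t + 2)*(t + 3)*(t - 1)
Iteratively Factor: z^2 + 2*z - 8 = (z - 2)*(z + 4)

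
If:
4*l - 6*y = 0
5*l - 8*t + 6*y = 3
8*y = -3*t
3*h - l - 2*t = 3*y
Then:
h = -5/209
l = 27/209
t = -48/209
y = 18/209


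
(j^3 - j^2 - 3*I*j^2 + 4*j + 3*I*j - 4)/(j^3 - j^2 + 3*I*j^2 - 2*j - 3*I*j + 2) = (j - 4*I)/(j + 2*I)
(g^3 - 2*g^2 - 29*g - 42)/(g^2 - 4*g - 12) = (g^2 - 4*g - 21)/(g - 6)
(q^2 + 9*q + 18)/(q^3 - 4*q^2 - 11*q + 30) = (q + 6)/(q^2 - 7*q + 10)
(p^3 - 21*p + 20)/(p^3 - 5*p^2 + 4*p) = (p + 5)/p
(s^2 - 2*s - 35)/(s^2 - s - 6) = (-s^2 + 2*s + 35)/(-s^2 + s + 6)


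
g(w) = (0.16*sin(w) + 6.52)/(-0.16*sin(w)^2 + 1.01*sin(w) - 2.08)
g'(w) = (0.32*sin(w)*cos(w) - 1.01*cos(w))*(0.16*sin(w) + 6.52)/(-0.16*sin(w)^2 + 1.01*sin(w) - 2.08)^2 + 0.16*cos(w)/(-0.16*sin(w)^2 + 1.01*sin(w) - 2.08) = (0.0256*sin(w)^2 + 2.0864*sin(w) - 6.918)*cos(w)/(0.0256*sin(w)^4 - 0.3232*sin(w)^3 + 1.6857*sin(w)^2 - 4.2016*sin(w) + 4.3264)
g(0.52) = -4.08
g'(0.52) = -1.95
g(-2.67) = -2.51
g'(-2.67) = 1.06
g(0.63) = -4.29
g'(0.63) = -1.93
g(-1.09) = -2.06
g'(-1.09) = -0.42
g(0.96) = -4.89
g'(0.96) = -1.61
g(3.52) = -2.61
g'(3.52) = 1.17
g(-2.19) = -2.12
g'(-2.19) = 0.55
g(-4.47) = -5.34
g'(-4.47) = 0.75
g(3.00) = -3.37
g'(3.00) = 1.74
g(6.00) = -2.73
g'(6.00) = -1.28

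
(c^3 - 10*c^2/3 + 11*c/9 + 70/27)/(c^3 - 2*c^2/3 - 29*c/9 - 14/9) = (c - 5/3)/(c + 1)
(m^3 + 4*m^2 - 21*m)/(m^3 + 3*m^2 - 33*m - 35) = m*(m - 3)/(m^2 - 4*m - 5)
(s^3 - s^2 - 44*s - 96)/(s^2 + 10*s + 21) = (s^2 - 4*s - 32)/(s + 7)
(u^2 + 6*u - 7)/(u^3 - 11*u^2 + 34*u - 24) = (u + 7)/(u^2 - 10*u + 24)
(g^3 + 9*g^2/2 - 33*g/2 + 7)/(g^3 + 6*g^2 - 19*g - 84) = (g^2 - 5*g/2 + 1)/(g^2 - g - 12)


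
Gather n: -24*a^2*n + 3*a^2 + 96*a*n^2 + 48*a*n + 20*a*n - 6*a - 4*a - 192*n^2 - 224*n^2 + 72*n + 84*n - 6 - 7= 3*a^2 - 10*a + n^2*(96*a - 416) + n*(-24*a^2 + 68*a + 156) - 13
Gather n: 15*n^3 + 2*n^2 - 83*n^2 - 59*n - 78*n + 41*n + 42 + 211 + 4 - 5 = 15*n^3 - 81*n^2 - 96*n + 252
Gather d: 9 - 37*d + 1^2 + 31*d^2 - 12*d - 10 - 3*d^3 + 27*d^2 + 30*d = -3*d^3 + 58*d^2 - 19*d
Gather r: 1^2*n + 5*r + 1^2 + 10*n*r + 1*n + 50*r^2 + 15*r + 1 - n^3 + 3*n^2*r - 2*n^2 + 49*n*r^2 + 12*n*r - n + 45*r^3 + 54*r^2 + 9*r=-n^3 - 2*n^2 + n + 45*r^3 + r^2*(49*n + 104) + r*(3*n^2 + 22*n + 29) + 2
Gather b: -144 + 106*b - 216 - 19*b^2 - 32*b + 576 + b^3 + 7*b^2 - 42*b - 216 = b^3 - 12*b^2 + 32*b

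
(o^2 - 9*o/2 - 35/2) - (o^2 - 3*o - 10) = -3*o/2 - 15/2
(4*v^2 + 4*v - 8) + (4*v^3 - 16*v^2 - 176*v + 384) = 4*v^3 - 12*v^2 - 172*v + 376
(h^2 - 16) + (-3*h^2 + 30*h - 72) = -2*h^2 + 30*h - 88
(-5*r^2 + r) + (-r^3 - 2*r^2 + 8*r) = -r^3 - 7*r^2 + 9*r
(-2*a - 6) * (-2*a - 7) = 4*a^2 + 26*a + 42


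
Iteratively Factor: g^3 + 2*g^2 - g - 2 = (g - 1)*(g^2 + 3*g + 2) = (g - 1)*(g + 2)*(g + 1)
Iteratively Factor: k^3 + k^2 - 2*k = (k)*(k^2 + k - 2) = k*(k - 1)*(k + 2)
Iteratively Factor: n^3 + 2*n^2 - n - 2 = (n + 1)*(n^2 + n - 2) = (n - 1)*(n + 1)*(n + 2)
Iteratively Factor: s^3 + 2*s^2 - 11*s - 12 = (s + 1)*(s^2 + s - 12) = (s + 1)*(s + 4)*(s - 3)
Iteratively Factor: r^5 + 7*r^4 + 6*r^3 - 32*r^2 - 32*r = (r - 2)*(r^4 + 9*r^3 + 24*r^2 + 16*r) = (r - 2)*(r + 4)*(r^3 + 5*r^2 + 4*r) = (r - 2)*(r + 1)*(r + 4)*(r^2 + 4*r) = r*(r - 2)*(r + 1)*(r + 4)*(r + 4)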